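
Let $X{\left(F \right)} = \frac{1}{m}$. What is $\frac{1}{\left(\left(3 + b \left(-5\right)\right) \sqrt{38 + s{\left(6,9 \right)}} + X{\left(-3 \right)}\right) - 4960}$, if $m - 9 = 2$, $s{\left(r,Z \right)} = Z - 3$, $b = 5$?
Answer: $- \frac{600149}{2974107665} + \frac{5324 \sqrt{11}}{2974107665} \approx -0.00019585$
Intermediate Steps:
$s{\left(r,Z \right)} = -3 + Z$
$m = 11$ ($m = 9 + 2 = 11$)
$X{\left(F \right)} = \frac{1}{11}$
$\frac{1}{\left(\left(3 + b \left(-5\right)\right) \sqrt{38 + s{\left(6,9 \right)}} + X{\left(-3 \right)}\right) - 4960} = \frac{1}{\left(\left(3 + 5 \left(-5\right)\right) \sqrt{38 + \left(-3 + 9\right)} + \frac{1}{11}\right) - 4960} = \frac{1}{\left(\left(3 - 25\right) \sqrt{38 + 6} + \frac{1}{11}\right) - 4960} = \frac{1}{\left(- 22 \sqrt{44} + \frac{1}{11}\right) - 4960} = \frac{1}{\left(- 22 \cdot 2 \sqrt{11} + \frac{1}{11}\right) - 4960} = \frac{1}{\left(- 44 \sqrt{11} + \frac{1}{11}\right) - 4960} = \frac{1}{\left(\frac{1}{11} - 44 \sqrt{11}\right) - 4960} = \frac{1}{- \frac{54559}{11} - 44 \sqrt{11}}$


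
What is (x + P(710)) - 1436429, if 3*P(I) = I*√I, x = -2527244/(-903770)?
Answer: -649099455043/451885 + 710*√710/3 ≈ -1.4301e+6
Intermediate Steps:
x = 1263622/451885 (x = -2527244*(-1/903770) = 1263622/451885 ≈ 2.7963)
P(I) = I^(3/2)/3 (P(I) = (I*√I)/3 = I^(3/2)/3)
(x + P(710)) - 1436429 = (1263622/451885 + 710^(3/2)/3) - 1436429 = (1263622/451885 + (710*√710)/3) - 1436429 = (1263622/451885 + 710*√710/3) - 1436429 = -649099455043/451885 + 710*√710/3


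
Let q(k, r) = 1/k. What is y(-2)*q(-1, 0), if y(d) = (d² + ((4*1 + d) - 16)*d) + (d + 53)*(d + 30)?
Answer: -1460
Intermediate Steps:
y(d) = d² + d*(-12 + d) + (30 + d)*(53 + d) (y(d) = (d² + ((4 + d) - 16)*d) + (53 + d)*(30 + d) = (d² + (-12 + d)*d) + (30 + d)*(53 + d) = (d² + d*(-12 + d)) + (30 + d)*(53 + d) = d² + d*(-12 + d) + (30 + d)*(53 + d))
y(-2)*q(-1, 0) = (1590 + 3*(-2)² + 71*(-2))/(-1) = (1590 + 3*4 - 142)*(-1) = (1590 + 12 - 142)*(-1) = 1460*(-1) = -1460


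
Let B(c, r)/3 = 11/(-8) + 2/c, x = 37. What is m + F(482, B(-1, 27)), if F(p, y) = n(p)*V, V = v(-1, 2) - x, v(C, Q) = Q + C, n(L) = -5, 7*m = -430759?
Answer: -61357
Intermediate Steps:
m = -61537 (m = (⅐)*(-430759) = -61537)
B(c, r) = -33/8 + 6/c (B(c, r) = 3*(11/(-8) + 2/c) = 3*(11*(-⅛) + 2/c) = 3*(-11/8 + 2/c) = -33/8 + 6/c)
v(C, Q) = C + Q
V = -36 (V = (-1 + 2) - 1*37 = 1 - 37 = -36)
F(p, y) = 180 (F(p, y) = -5*(-36) = 180)
m + F(482, B(-1, 27)) = -61537 + 180 = -61357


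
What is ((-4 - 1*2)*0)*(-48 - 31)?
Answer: 0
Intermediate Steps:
((-4 - 1*2)*0)*(-48 - 31) = ((-4 - 2)*0)*(-79) = -6*0*(-79) = 0*(-79) = 0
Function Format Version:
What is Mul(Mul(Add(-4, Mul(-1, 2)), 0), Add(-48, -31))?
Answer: 0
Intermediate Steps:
Mul(Mul(Add(-4, Mul(-1, 2)), 0), Add(-48, -31)) = Mul(Mul(Add(-4, -2), 0), -79) = Mul(Mul(-6, 0), -79) = Mul(0, -79) = 0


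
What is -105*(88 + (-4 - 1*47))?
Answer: -3885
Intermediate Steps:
-105*(88 + (-4 - 1*47)) = -105*(88 + (-4 - 47)) = -105*(88 - 51) = -105*37 = -3885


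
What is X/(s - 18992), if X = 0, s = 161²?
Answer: 0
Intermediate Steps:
s = 25921
X/(s - 18992) = 0/(25921 - 18992) = 0/6929 = (1/6929)*0 = 0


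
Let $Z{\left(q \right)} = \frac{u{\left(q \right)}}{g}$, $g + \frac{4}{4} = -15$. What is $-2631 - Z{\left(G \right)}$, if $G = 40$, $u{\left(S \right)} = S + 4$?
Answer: $- \frac{10513}{4} \approx -2628.3$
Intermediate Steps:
$g = -16$ ($g = -1 - 15 = -16$)
$u{\left(S \right)} = 4 + S$
$Z{\left(q \right)} = - \frac{1}{4} - \frac{q}{16}$ ($Z{\left(q \right)} = \frac{4 + q}{-16} = \left(4 + q\right) \left(- \frac{1}{16}\right) = - \frac{1}{4} - \frac{q}{16}$)
$-2631 - Z{\left(G \right)} = -2631 - \left(- \frac{1}{4} - \frac{5}{2}\right) = -2631 - - \frac{11}{4} = -2631 + \frac{11}{4} = - \frac{10513}{4}$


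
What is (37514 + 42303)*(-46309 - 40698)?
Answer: -6944637719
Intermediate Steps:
(37514 + 42303)*(-46309 - 40698) = 79817*(-87007) = -6944637719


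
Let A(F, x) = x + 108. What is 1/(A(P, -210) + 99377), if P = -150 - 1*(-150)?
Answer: 1/99275 ≈ 1.0073e-5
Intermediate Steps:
P = 0 (P = -150 + 150 = 0)
A(F, x) = 108 + x
1/(A(P, -210) + 99377) = 1/((108 - 210) + 99377) = 1/(-102 + 99377) = 1/99275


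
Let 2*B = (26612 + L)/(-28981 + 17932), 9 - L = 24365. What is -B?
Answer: 376/3683 ≈ 0.10209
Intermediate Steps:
L = -24356 (L = 9 - 1*24365 = 9 - 24365 = -24356)
B = -376/3683 (B = ((26612 - 24356)/(-28981 + 17932))/2 = (2256/(-11049))/2 = (2256*(-1/11049))/2 = (½)*(-752/3683) = -376/3683 ≈ -0.10209)
-B = -1*(-376/3683) = 376/3683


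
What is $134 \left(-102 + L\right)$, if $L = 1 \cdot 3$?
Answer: $-13266$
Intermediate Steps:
$L = 3$
$134 \left(-102 + L\right) = 134 \left(-102 + 3\right) = 134 \left(-99\right) = -13266$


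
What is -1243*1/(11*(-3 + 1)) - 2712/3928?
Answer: 54805/982 ≈ 55.810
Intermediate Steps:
-1243*1/(11*(-3 + 1)) - 2712/3928 = -1243/((-2*11)) - 2712*1/3928 = -1243/(-22) - 339/491 = -1243*(-1/22) - 339/491 = 113/2 - 339/491 = 54805/982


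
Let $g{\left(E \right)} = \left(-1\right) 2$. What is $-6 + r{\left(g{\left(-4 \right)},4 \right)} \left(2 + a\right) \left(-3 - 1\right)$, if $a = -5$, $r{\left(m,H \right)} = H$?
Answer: $42$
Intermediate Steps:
$g{\left(E \right)} = -2$
$-6 + r{\left(g{\left(-4 \right)},4 \right)} \left(2 + a\right) \left(-3 - 1\right) = -6 + 4 \left(2 - 5\right) \left(-3 - 1\right) = -6 + 4 \left(\left(-3\right) \left(-4\right)\right) = -6 + 4 \cdot 12 = -6 + 48 = 42$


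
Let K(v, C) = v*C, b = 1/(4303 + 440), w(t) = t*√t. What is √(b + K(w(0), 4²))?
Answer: √527/1581 ≈ 0.014520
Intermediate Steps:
w(t) = t^(3/2)
b = 1/4743 ≈ 0.00021084
K(v, C) = C*v
√(b + K(w(0), 4²)) = √(1/4743 + 4²*0^(3/2)) = √(1/4743 + 16*0) = √(1/4743 + 0) = √(1/4743) = √527/1581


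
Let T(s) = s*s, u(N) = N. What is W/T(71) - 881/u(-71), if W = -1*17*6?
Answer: 62449/5041 ≈ 12.388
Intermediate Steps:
T(s) = s²
W = -102 (W = -17*6 = -102)
W/T(71) - 881/u(-71) = -102/(71²) - 881/(-71) = -102/5041 - 881*(-1/71) = -102*1/5041 + 881/71 = -102/5041 + 881/71 = 62449/5041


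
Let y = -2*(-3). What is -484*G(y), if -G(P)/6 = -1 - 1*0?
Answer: -2904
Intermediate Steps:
y = 6
G(P) = 6 (G(P) = -6*(-1 - 1*0) = -6*(-1 + 0) = -6*(-1) = 6)
-484*G(y) = -484*6 = -2904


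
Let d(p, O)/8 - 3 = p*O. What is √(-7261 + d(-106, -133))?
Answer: √105547 ≈ 324.88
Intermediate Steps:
d(p, O) = 24 + 8*O*p (d(p, O) = 24 + 8*(p*O) = 24 + 8*(O*p) = 24 + 8*O*p)
√(-7261 + d(-106, -133)) = √(-7261 + (24 + 8*(-133)*(-106))) = √(-7261 + (24 + 112784)) = √(-7261 + 112808) = √105547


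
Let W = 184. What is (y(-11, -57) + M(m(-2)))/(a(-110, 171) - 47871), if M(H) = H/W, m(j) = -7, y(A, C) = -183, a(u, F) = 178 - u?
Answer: 33679/8755272 ≈ 0.0038467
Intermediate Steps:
M(H) = H/184
(y(-11, -57) + M(m(-2)))/(a(-110, 171) - 47871) = (-183 + (1/184)*(-7))/((178 - 1*(-110)) - 47871) = (-183 - 7/184)/((178 + 110) - 47871) = -33679/(184*(288 - 47871)) = -33679/184/(-47583) = -33679/184*(-1/47583) = 33679/8755272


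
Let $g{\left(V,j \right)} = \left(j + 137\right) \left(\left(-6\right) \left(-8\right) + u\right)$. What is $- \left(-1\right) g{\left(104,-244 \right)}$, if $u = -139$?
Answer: $9737$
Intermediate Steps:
$g{\left(V,j \right)} = -12467 - 91 j$ ($g{\left(V,j \right)} = \left(j + 137\right) \left(\left(-6\right) \left(-8\right) - 139\right) = \left(137 + j\right) \left(48 - 139\right) = \left(137 + j\right) \left(-91\right) = -12467 - 91 j$)
$- \left(-1\right) g{\left(104,-244 \right)} = - \left(-1\right) \left(-12467 - -22204\right) = - \left(-1\right) \left(-12467 + 22204\right) = - \left(-1\right) 9737 = \left(-1\right) \left(-9737\right) = 9737$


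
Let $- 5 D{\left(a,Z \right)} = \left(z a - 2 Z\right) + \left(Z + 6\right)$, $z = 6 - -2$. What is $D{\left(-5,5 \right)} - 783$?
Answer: $- \frac{3876}{5} \approx -775.2$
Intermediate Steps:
$z = 8$ ($z = 6 + 2 = 8$)
$D{\left(a,Z \right)} = - \frac{6}{5} - \frac{8 a}{5} + \frac{Z}{5}$ ($D{\left(a,Z \right)} = - \frac{\left(8 a - 2 Z\right) + \left(Z + 6\right)}{5} = - \frac{\left(- 2 Z + 8 a\right) + \left(6 + Z\right)}{5} = - \frac{6 - Z + 8 a}{5} = - \frac{6}{5} - \frac{8 a}{5} + \frac{Z}{5}$)
$D{\left(-5,5 \right)} - 783 = \left(- \frac{6}{5} - -8 + \frac{1}{5} \cdot 5\right) - 783 = \left(- \frac{6}{5} + 8 + 1\right) - 783 = \frac{39}{5} - 783 = - \frac{3876}{5}$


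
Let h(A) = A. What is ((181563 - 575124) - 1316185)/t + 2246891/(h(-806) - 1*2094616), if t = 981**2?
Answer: -1914986550821/672184137114 ≈ -2.8489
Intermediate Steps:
t = 962361
((181563 - 575124) - 1316185)/t + 2246891/(h(-806) - 1*2094616) = ((181563 - 575124) - 1316185)/962361 + 2246891/(-806 - 1*2094616) = (-393561 - 1316185)*(1/962361) + 2246891/(-806 - 2094616) = -1709746*1/962361 + 2246891/(-2095422) = -1709746/962361 + 2246891*(-1/2095422) = -1709746/962361 - 2246891/2095422 = -1914986550821/672184137114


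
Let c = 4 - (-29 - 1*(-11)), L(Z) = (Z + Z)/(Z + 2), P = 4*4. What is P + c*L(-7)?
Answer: 388/5 ≈ 77.600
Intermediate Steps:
P = 16
L(Z) = 2*Z/(2 + Z) (L(Z) = (2*Z)/(2 + Z) = 2*Z/(2 + Z))
c = 22 (c = 4 - (-29 + 11) = 4 - 1*(-18) = 4 + 18 = 22)
P + c*L(-7) = 16 + 22*(2*(-7)/(2 - 7)) = 16 + 22*(2*(-7)/(-5)) = 16 + 22*(2*(-7)*(-⅕)) = 16 + 22*(14/5) = 16 + 308/5 = 388/5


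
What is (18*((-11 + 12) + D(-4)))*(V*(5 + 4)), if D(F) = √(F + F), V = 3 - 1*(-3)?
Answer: 972 + 1944*I*√2 ≈ 972.0 + 2749.2*I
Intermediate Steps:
V = 6 (V = 3 + 3 = 6)
D(F) = √2*√F (D(F) = √(2*F) = √2*√F)
(18*((-11 + 12) + D(-4)))*(V*(5 + 4)) = (18*((-11 + 12) + √2*√(-4)))*(6*(5 + 4)) = (18*(1 + √2*(2*I)))*(6*9) = (18*(1 + 2*I*√2))*54 = (18 + 36*I*√2)*54 = 972 + 1944*I*√2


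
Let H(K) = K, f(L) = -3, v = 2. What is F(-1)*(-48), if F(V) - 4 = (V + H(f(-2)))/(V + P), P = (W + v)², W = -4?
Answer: -128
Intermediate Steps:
P = 4 (P = (-4 + 2)² = (-2)² = 4)
F(V) = 4 + (-3 + V)/(4 + V) (F(V) = 4 + (V - 3)/(V + 4) = 4 + (-3 + V)/(4 + V))
F(-1)*(-48) = ((13 + 5*(-1))/(4 - 1))*(-48) = ((13 - 5)/3)*(-48) = ((⅓)*8)*(-48) = (8/3)*(-48) = -128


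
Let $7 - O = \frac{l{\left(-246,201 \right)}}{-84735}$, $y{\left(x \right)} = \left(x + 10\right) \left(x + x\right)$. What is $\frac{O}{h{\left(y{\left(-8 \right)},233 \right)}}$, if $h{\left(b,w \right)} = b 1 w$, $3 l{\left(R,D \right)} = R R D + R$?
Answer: $- \frac{929527}{126356832} \approx -0.0073564$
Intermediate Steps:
$y{\left(x \right)} = 2 x \left(10 + x\right)$ ($y{\left(x \right)} = \left(10 + x\right) 2 x = 2 x \left(10 + x\right)$)
$l{\left(R,D \right)} = \frac{R}{3} + \frac{D R^{2}}{3}$ ($l{\left(R,D \right)} = \frac{R R D + R}{3} = \frac{R^{2} D + R}{3} = \frac{D R^{2} + R}{3} = \frac{R + D R^{2}}{3} = \frac{R}{3} + \frac{D R^{2}}{3}$)
$h{\left(b,w \right)} = b w$
$O = \frac{929527}{16947}$ ($O = 7 - \frac{\frac{1}{3} \left(-246\right) \left(1 + 201 \left(-246\right)\right)}{-84735} = 7 - \frac{1}{3} \left(-246\right) \left(1 - 49446\right) \left(- \frac{1}{84735}\right) = 7 - \frac{1}{3} \left(-246\right) \left(-49445\right) \left(- \frac{1}{84735}\right) = 7 - 4054490 \left(- \frac{1}{84735}\right) = 7 - - \frac{810898}{16947} = 7 + \frac{810898}{16947} = \frac{929527}{16947} \approx 54.849$)
$\frac{O}{h{\left(y{\left(-8 \right)},233 \right)}} = \frac{929527}{16947 \cdot 2 \left(-8\right) \left(10 - 8\right) 233} = \frac{929527}{16947 \cdot 2 \left(-8\right) 2 \cdot 233} = \frac{929527}{16947 \left(\left(-32\right) 233\right)} = \frac{929527}{16947 \left(-7456\right)} = \frac{929527}{16947} \left(- \frac{1}{7456}\right) = - \frac{929527}{126356832}$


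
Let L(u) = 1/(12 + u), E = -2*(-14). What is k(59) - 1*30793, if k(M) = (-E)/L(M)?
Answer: -32781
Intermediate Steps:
E = 28
k(M) = -336 - 28*M (k(M) = (-1*28)/(1/(12 + M)) = -28*(12 + M) = -336 - 28*M)
k(59) - 1*30793 = (-336 - 28*59) - 1*30793 = (-336 - 1652) - 30793 = -1988 - 30793 = -32781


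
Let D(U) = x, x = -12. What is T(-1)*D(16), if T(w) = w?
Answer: 12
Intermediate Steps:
D(U) = -12
T(-1)*D(16) = -1*(-12) = 12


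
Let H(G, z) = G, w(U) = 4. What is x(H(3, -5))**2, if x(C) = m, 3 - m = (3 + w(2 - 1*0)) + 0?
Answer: 16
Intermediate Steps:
m = -4 (m = 3 - ((3 + 4) + 0) = 3 - (7 + 0) = 3 - 1*7 = 3 - 7 = -4)
x(C) = -4
x(H(3, -5))**2 = (-4)**2 = 16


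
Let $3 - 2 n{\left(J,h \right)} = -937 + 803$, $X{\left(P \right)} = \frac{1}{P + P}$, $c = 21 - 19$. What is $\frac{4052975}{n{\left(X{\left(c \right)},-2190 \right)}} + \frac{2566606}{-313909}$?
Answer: $\frac{2544179033528}{43005533} \approx 59159.0$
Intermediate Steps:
$c = 2$
$X{\left(P \right)} = \frac{1}{2 P}$
$n{\left(J,h \right)} = \frac{137}{2}$ ($n{\left(J,h \right)} = \frac{3}{2} - \frac{-937 + 803}{2} = \frac{3}{2} - -67 = \frac{3}{2} + 67 = \frac{137}{2}$)
$\frac{4052975}{n{\left(X{\left(c \right)},-2190 \right)}} + \frac{2566606}{-313909} = \frac{4052975}{\frac{137}{2}} + \frac{2566606}{-313909} = 4052975 \cdot \frac{2}{137} + 2566606 \left(- \frac{1}{313909}\right) = \frac{8105950}{137} - \frac{2566606}{313909} = \frac{2544179033528}{43005533}$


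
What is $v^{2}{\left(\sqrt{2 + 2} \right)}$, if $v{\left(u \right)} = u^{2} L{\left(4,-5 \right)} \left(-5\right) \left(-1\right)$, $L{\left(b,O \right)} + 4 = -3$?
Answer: $19600$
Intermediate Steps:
$L{\left(b,O \right)} = -7$ ($L{\left(b,O \right)} = -4 - 3 = -7$)
$v{\left(u \right)} = - 35 u^{2}$ ($v{\left(u \right)} = u^{2} \left(-7\right) \left(-5\right) \left(-1\right) = - 7 u^{2} \left(-5\right) \left(-1\right) = 35 u^{2} \left(-1\right) = - 35 u^{2}$)
$v^{2}{\left(\sqrt{2 + 2} \right)} = \left(- 35 \left(\sqrt{2 + 2}\right)^{2}\right)^{2} = \left(- 35 \left(\sqrt{4}\right)^{2}\right)^{2} = \left(- 35 \cdot 2^{2}\right)^{2} = \left(\left(-35\right) 4\right)^{2} = \left(-140\right)^{2} = 19600$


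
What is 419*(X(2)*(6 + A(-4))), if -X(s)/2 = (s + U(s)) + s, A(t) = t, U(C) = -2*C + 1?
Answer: -1676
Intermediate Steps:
U(C) = 1 - 2*C
X(s) = -2 (X(s) = -2*((s + (1 - 2*s)) + s) = -2*((1 - s) + s) = -2*1 = -2)
419*(X(2)*(6 + A(-4))) = 419*(-2*(6 - 4)) = 419*(-2*2) = 419*(-4) = -1676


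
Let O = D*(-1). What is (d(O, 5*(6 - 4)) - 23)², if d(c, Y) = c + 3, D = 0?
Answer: 400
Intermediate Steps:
O = 0 (O = 0*(-1) = 0)
d(c, Y) = 3 + c
(d(O, 5*(6 - 4)) - 23)² = ((3 + 0) - 23)² = (3 - 23)² = (-20)² = 400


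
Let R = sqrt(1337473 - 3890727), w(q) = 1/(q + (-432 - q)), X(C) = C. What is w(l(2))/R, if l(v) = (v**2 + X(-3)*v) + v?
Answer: I*sqrt(2553254)/1103005728 ≈ 1.4487e-6*I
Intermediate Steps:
l(v) = v**2 - 2*v (l(v) = (v**2 - 3*v) + v = v**2 - 2*v)
w(q) = -1/432 (w(q) = 1/(-432) = -1/432)
R = I*sqrt(2553254) (R = sqrt(-2553254) = I*sqrt(2553254) ≈ 1597.9*I)
w(l(2))/R = -(-I*sqrt(2553254)/2553254)/432 = -(-1)*I*sqrt(2553254)/1103005728 = I*sqrt(2553254)/1103005728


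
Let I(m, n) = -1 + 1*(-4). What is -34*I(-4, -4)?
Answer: 170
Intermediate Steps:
I(m, n) = -5 (I(m, n) = -1 - 4 = -5)
-34*I(-4, -4) = -34*(-5) = 170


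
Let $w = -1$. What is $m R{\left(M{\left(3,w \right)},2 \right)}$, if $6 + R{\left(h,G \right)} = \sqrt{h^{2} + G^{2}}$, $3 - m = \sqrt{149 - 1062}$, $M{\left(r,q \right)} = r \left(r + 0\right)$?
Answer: $- \left(3 - i \sqrt{913}\right) \left(6 - \sqrt{85}\right) \approx 9.6586 - 97.281 i$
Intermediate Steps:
$M{\left(r,q \right)} = r^{2}$ ($M{\left(r,q \right)} = r r = r^{2}$)
$m = 3 - i \sqrt{913}$ ($m = 3 - \sqrt{149 - 1062} = 3 - \sqrt{-913} = 3 - i \sqrt{913} \approx 3.0 - 30.216 i$)
$R{\left(h,G \right)} = -6 + \sqrt{G^{2} + h^{2}}$ ($R{\left(h,G \right)} = -6 + \sqrt{h^{2} + G^{2}} = -6 + \sqrt{G^{2} + h^{2}}$)
$m R{\left(M{\left(3,w \right)},2 \right)} = \left(3 - i \sqrt{913}\right) \left(-6 + \sqrt{2^{2} + \left(3^{2}\right)^{2}}\right) = \left(3 - i \sqrt{913}\right) \left(-6 + \sqrt{4 + 9^{2}}\right) = \left(3 - i \sqrt{913}\right) \left(-6 + \sqrt{4 + 81}\right) = \left(3 - i \sqrt{913}\right) \left(-6 + \sqrt{85}\right) = \left(-6 + \sqrt{85}\right) \left(3 - i \sqrt{913}\right)$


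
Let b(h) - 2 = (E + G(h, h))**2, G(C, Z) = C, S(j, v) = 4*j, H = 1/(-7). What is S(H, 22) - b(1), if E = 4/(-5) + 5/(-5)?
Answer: -562/175 ≈ -3.2114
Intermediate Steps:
H = -1/7 (H = 1*(-1/7) = -1/7 ≈ -0.14286)
E = -9/5 (E = 4*(-1/5) + 5*(-1/5) = -4/5 - 1 = -9/5 ≈ -1.8000)
b(h) = 2 + (-9/5 + h)**2
S(H, 22) - b(1) = 4*(-1/7) - (2 + (-9 + 5*1)**2/25) = -4/7 - (2 + (-9 + 5)**2/25) = -4/7 - (2 + (1/25)*(-4)**2) = -4/7 - (2 + (1/25)*16) = -4/7 - (2 + 16/25) = -4/7 - 1*66/25 = -4/7 - 66/25 = -562/175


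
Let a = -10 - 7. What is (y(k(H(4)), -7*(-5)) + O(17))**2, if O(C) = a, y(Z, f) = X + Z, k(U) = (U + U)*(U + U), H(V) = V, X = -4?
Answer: 1849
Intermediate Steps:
a = -17
k(U) = 4*U**2 (k(U) = (2*U)*(2*U) = 4*U**2)
y(Z, f) = -4 + Z
O(C) = -17
(y(k(H(4)), -7*(-5)) + O(17))**2 = ((-4 + 4*4**2) - 17)**2 = ((-4 + 4*16) - 17)**2 = ((-4 + 64) - 17)**2 = (60 - 17)**2 = 43**2 = 1849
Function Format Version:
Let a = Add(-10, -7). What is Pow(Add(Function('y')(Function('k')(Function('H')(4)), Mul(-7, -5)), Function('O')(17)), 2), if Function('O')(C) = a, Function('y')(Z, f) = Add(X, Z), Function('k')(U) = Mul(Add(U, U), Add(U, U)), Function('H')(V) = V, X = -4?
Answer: 1849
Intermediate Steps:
a = -17
Function('k')(U) = Mul(4, Pow(U, 2)) (Function('k')(U) = Mul(Mul(2, U), Mul(2, U)) = Mul(4, Pow(U, 2)))
Function('y')(Z, f) = Add(-4, Z)
Function('O')(C) = -17
Pow(Add(Function('y')(Function('k')(Function('H')(4)), Mul(-7, -5)), Function('O')(17)), 2) = Pow(Add(Add(-4, Mul(4, Pow(4, 2))), -17), 2) = Pow(Add(Add(-4, Mul(4, 16)), -17), 2) = Pow(Add(Add(-4, 64), -17), 2) = Pow(Add(60, -17), 2) = Pow(43, 2) = 1849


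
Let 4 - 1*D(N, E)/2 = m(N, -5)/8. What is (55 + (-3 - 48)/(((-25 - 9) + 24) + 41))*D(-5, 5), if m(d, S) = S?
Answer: 30599/62 ≈ 493.53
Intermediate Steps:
D(N, E) = 37/4 (D(N, E) = 8 - (-10)/8 = 8 - 2*(-5/8) = 8 + 5/4 = 37/4)
(55 + (-3 - 48)/(((-25 - 9) + 24) + 41))*D(-5, 5) = (55 + (-3 - 48)/(((-25 - 9) + 24) + 41))*(37/4) = (55 - 51/((-34 + 24) + 41))*(37/4) = (55 - 51/(-10 + 41))*(37/4) = (55 - 51/31)*(37/4) = (1654/31)*(37/4) = 30599/62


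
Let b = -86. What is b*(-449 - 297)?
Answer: 64156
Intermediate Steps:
b*(-449 - 297) = -86*(-449 - 297) = -86*(-746) = 64156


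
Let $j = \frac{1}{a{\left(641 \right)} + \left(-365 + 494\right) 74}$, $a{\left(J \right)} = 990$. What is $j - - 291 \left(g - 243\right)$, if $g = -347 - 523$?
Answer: $- \frac{3412431287}{10536} \approx -3.2388 \cdot 10^{5}$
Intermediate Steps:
$g = -870$
$j = \frac{1}{10536}$ ($j = \frac{1}{990 + \left(-365 + 494\right) 74} = \frac{1}{990 + 129 \cdot 74} = \frac{1}{990 + 9546} = \frac{1}{10536} \approx 9.4913 \cdot 10^{-5}$)
$j - - 291 \left(g - 243\right) = \frac{1}{10536} - - 291 \left(-870 - 243\right) = \frac{1}{10536} - \left(-291\right) \left(-1113\right) = \frac{1}{10536} - 323883 = - \frac{3412431287}{10536}$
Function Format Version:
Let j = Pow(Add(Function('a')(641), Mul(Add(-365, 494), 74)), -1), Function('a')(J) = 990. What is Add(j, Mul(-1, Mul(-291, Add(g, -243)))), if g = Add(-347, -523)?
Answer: Rational(-3412431287, 10536) ≈ -3.2388e+5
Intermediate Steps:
g = -870
j = Rational(1, 10536) (j = Pow(Add(990, Mul(Add(-365, 494), 74)), -1) = Pow(Add(990, Mul(129, 74)), -1) = Pow(Add(990, 9546), -1) = Pow(10536, -1) = Rational(1, 10536) ≈ 9.4913e-5)
Add(j, Mul(-1, Mul(-291, Add(g, -243)))) = Add(Rational(1, 10536), Mul(-1, Mul(-291, Add(-870, -243)))) = Add(Rational(1, 10536), Mul(-1, Mul(-291, -1113))) = Add(Rational(1, 10536), Mul(-1, 323883)) = Add(Rational(1, 10536), -323883) = Rational(-3412431287, 10536)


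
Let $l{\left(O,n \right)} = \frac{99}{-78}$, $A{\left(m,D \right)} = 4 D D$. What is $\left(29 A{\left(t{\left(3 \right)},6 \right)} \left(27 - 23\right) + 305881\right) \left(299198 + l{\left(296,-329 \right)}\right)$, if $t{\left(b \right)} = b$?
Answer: $\frac{2509425812275}{26} \approx 9.6516 \cdot 10^{10}$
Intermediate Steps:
$A{\left(m,D \right)} = 4 D^{2}$
$l{\left(O,n \right)} = - \frac{33}{26}$ ($l{\left(O,n \right)} = 99 \left(- \frac{1}{78}\right) = - \frac{33}{26}$)
$\left(29 A{\left(t{\left(3 \right)},6 \right)} \left(27 - 23\right) + 305881\right) \left(299198 + l{\left(296,-329 \right)}\right) = \left(29 \cdot 4 \cdot 6^{2} \left(27 - 23\right) + 305881\right) \left(299198 - \frac{33}{26}\right) = \left(29 \cdot 4 \cdot 36 \cdot 4 + 305881\right) \frac{7779115}{26} = \left(29 \cdot 144 \cdot 4 + 305881\right) \frac{7779115}{26} = \left(4176 \cdot 4 + 305881\right) \frac{7779115}{26} = \left(16704 + 305881\right) \frac{7779115}{26} = 322585 \cdot \frac{7779115}{26} = \frac{2509425812275}{26}$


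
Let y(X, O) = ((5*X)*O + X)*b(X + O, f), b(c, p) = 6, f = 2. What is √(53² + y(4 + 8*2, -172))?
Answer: I*√100271 ≈ 316.66*I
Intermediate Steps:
y(X, O) = 6*X + 30*O*X (y(X, O) = ((5*X)*O + X)*6 = (5*O*X + X)*6 = (X + 5*O*X)*6 = 6*X + 30*O*X)
√(53² + y(4 + 8*2, -172)) = √(53² + 6*(4 + 8*2)*(1 + 5*(-172))) = √(2809 + 6*(4 + 16)*(1 - 860)) = √(2809 + 6*20*(-859)) = √(2809 - 103080) = √(-100271) = I*√100271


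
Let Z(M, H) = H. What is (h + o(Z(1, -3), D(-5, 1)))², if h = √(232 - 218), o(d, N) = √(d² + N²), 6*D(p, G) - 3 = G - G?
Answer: 93/4 + √518 ≈ 46.010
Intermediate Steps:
D(p, G) = ½ (D(p, G) = ½ + (G - G)/6 = ½ + (⅙)*0 = ½ + 0 = ½)
o(d, N) = √(N² + d²)
h = √14 ≈ 3.7417
(h + o(Z(1, -3), D(-5, 1)))² = (√14 + √((½)² + (-3)²))² = (√14 + √(¼ + 9))² = (√14 + √(37/4))² = (√14 + √37/2)²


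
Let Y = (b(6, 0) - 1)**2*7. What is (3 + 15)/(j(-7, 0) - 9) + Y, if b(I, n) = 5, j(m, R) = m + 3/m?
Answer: 12754/115 ≈ 110.90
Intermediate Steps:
Y = 112 (Y = (5 - 1)**2*7 = 4**2*7 = 16*7 = 112)
(3 + 15)/(j(-7, 0) - 9) + Y = (3 + 15)/((-7 + 3/(-7)) - 9) + 112 = 18/((-7 + 3*(-1/7)) - 9) + 112 = 18/((-7 - 3/7) - 9) + 112 = 18/(-52/7 - 9) + 112 = 18/(-115/7) + 112 = -7/115*18 + 112 = -126/115 + 112 = 12754/115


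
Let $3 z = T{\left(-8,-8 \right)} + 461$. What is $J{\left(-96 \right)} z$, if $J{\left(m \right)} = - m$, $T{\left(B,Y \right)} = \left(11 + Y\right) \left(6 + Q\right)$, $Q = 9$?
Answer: $16192$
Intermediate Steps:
$T{\left(B,Y \right)} = 165 + 15 Y$ ($T{\left(B,Y \right)} = \left(11 + Y\right) \left(6 + 9\right) = \left(11 + Y\right) 15 = 165 + 15 Y$)
$z = \frac{506}{3}$ ($z = \frac{\left(165 + 15 \left(-8\right)\right) + 461}{3} = \frac{\left(165 - 120\right) + 461}{3} = \frac{45 + 461}{3} = \frac{1}{3} \cdot 506 = \frac{506}{3} \approx 168.67$)
$J{\left(-96 \right)} z = \left(-1\right) \left(-96\right) \frac{506}{3} = 96 \cdot \frac{506}{3} = 16192$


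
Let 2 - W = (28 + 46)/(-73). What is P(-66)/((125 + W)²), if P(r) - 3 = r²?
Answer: 7743037/29109675 ≈ 0.26600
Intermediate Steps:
W = 220/73 (W = 2 - (28 + 46)/(-73) = 2 - 74*(-1)/73 = 2 - 1*(-74/73) = 2 + 74/73 = 220/73 ≈ 3.0137)
P(r) = 3 + r²
P(-66)/((125 + W)²) = (3 + (-66)²)/((125 + 220/73)²) = (3 + 4356)/((9345/73)²) = 4359/(87329025/5329) = 4359*(5329/87329025) = 7743037/29109675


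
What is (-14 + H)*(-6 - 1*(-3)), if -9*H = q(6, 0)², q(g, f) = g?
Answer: 54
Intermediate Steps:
H = -4 (H = -⅑*6² = -⅑*36 = -4)
(-14 + H)*(-6 - 1*(-3)) = (-14 - 4)*(-6 - 1*(-3)) = -18*(-6 + 3) = -18*(-3) = 54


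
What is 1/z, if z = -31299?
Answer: -1/31299 ≈ -3.1950e-5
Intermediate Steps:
1/z = 1/(-31299) = -1/31299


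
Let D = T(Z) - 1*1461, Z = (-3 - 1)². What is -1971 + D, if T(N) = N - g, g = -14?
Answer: -3402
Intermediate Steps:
Z = 16 (Z = (-4)² = 16)
T(N) = 14 + N (T(N) = N - 1*(-14) = N + 14 = 14 + N)
D = -1431 (D = (14 + 16) - 1*1461 = 30 - 1461 = -1431)
-1971 + D = -1971 - 1431 = -3402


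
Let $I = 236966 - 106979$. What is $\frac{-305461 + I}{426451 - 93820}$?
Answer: $- \frac{13498}{25587} \approx -0.52753$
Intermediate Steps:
$I = 129987$
$\frac{-305461 + I}{426451 - 93820} = \frac{-305461 + 129987}{426451 - 93820} = - \frac{175474}{332631} = \left(-175474\right) \frac{1}{332631} = - \frac{13498}{25587}$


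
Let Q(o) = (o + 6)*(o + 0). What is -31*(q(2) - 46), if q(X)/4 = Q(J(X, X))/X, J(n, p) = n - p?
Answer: 1426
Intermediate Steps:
Q(o) = o*(6 + o) (Q(o) = (6 + o)*o = o*(6 + o))
q(X) = 0 (q(X) = 4*(((X - X)*(6 + (X - X)))/X) = 4*((0*(6 + 0))/X) = 4*((0*6)/X) = 4*(0/X) = 4*0 = 0)
-31*(q(2) - 46) = -31*(0 - 46) = -31*(-46) = 1426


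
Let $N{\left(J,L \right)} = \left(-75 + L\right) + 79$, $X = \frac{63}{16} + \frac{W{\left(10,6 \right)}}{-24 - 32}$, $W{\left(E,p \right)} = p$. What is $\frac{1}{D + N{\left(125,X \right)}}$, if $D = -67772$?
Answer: $- \frac{112}{7589587} \approx -1.4757 \cdot 10^{-5}$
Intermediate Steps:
$X = \frac{429}{112}$ ($X = \frac{63}{16} + \frac{6}{-24 - 32} = 63 \cdot \frac{1}{16} + \frac{6}{-56} = \frac{63}{16} + 6 \left(- \frac{1}{56}\right) = \frac{63}{16} - \frac{3}{28} = \frac{429}{112} \approx 3.8304$)
$N{\left(J,L \right)} = 4 + L$
$\frac{1}{D + N{\left(125,X \right)}} = \frac{1}{-67772 + \left(4 + \frac{429}{112}\right)} = \frac{1}{-67772 + \frac{877}{112}} = \frac{1}{- \frac{7589587}{112}} = - \frac{112}{7589587}$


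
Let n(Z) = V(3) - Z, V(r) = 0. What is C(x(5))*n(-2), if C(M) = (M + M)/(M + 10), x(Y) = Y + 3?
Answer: 16/9 ≈ 1.7778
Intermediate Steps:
x(Y) = 3 + Y
C(M) = 2*M/(10 + M) (C(M) = (2*M)/(10 + M) = 2*M/(10 + M))
n(Z) = -Z (n(Z) = 0 - Z = -Z)
C(x(5))*n(-2) = (2*(3 + 5)/(10 + (3 + 5)))*(-1*(-2)) = (2*8/(10 + 8))*2 = (2*8/18)*2 = (2*8*(1/18))*2 = (8/9)*2 = 16/9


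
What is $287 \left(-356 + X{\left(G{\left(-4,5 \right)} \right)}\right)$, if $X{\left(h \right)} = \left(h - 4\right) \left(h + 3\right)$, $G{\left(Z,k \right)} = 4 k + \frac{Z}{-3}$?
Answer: $\frac{169904}{9} \approx 18878.0$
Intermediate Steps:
$G{\left(Z,k \right)} = 4 k - \frac{Z}{3}$ ($G{\left(Z,k \right)} = 4 k + Z \left(- \frac{1}{3}\right) = 4 k - \frac{Z}{3}$)
$X{\left(h \right)} = \left(-4 + h\right) \left(3 + h\right)$
$287 \left(-356 + X{\left(G{\left(-4,5 \right)} \right)}\right) = 287 \left(-356 - \left(12 + 20 + \frac{4}{3} - \left(4 \cdot 5 - - \frac{4}{3}\right)^{2}\right)\right) = 287 \left(-356 - \left(\frac{100}{3} - \left(20 + \frac{4}{3}\right)^{2}\right)\right) = 287 \left(-356 - \left(\frac{100}{3} - \frac{4096}{9}\right)\right) = 287 \left(-356 - - \frac{3796}{9}\right) = 287 \left(-356 + \frac{3796}{9}\right) = 287 \cdot \frac{592}{9} = \frac{169904}{9}$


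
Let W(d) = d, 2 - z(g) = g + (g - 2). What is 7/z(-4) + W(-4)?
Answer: -41/12 ≈ -3.4167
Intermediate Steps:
z(g) = 4 - 2*g (z(g) = 2 - (g + (g - 2)) = 2 - (g + (-2 + g)) = 2 - (-2 + 2*g) = 2 + (2 - 2*g) = 4 - 2*g)
7/z(-4) + W(-4) = 7/(4 - 2*(-4)) - 4 = 7/(4 + 8) - 4 = 7/12 - 4 = -41/12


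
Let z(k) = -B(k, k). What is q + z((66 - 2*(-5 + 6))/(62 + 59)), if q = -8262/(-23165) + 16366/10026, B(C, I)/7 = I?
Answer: -24076344239/14051263545 ≈ -1.7135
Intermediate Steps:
B(C, I) = 7*I
q = 230976601/116126145 (q = -8262*(-1/23165) + 16366*(1/10026) = 8262/23165 + 8183/5013 = 230976601/116126145 ≈ 1.9890)
z(k) = -7*k
q + z((66 - 2*(-5 + 6))/(62 + 59)) = 230976601/116126145 - 7*(66 - 2*(-5 + 6))/(62 + 59) = 230976601/116126145 - 7*(66 - 2*1)/121 = 230976601/116126145 - 7*(66 - 2)/121 = 230976601/116126145 - 448/121 = -24076344239/14051263545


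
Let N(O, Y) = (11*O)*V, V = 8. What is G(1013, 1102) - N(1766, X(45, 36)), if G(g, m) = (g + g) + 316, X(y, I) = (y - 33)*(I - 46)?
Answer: -153066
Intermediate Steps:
X(y, I) = (-46 + I)*(-33 + y) (X(y, I) = (-33 + y)*(-46 + I) = (-46 + I)*(-33 + y))
G(g, m) = 316 + 2*g (G(g, m) = 2*g + 316 = 316 + 2*g)
N(O, Y) = 88*O (N(O, Y) = (11*O)*8 = 88*O)
G(1013, 1102) - N(1766, X(45, 36)) = (316 + 2*1013) - 88*1766 = (316 + 2026) - 1*155408 = 2342 - 155408 = -153066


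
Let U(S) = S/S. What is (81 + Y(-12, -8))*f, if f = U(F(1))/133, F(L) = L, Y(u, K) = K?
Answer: 73/133 ≈ 0.54887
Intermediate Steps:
U(S) = 1
f = 1/133 ≈ 0.0075188
(81 + Y(-12, -8))*f = (81 - 8)*(1/133) = 73*(1/133) = 73/133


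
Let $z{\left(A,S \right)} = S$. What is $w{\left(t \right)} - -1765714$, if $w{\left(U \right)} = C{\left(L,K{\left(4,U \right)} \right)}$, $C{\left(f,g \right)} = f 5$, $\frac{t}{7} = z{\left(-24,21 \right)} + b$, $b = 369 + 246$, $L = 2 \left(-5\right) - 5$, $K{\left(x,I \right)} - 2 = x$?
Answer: $1765639$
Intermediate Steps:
$K{\left(x,I \right)} = 2 + x$
$L = -15$ ($L = -10 - 5 = -15$)
$b = 615$
$t = 4452$ ($t = 7 \left(21 + 615\right) = 7 \cdot 636 = 4452$)
$C{\left(f,g \right)} = 5 f$
$w{\left(U \right)} = -75$ ($w{\left(U \right)} = 5 \left(-15\right) = -75$)
$w{\left(t \right)} - -1765714 = -75 - -1765714 = -75 + 1765714 = 1765639$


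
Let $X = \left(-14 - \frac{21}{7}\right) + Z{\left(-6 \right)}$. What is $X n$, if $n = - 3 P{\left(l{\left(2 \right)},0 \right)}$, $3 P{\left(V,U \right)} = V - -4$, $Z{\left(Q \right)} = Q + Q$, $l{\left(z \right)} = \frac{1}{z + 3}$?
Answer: $\frac{609}{5} \approx 121.8$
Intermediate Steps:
$l{\left(z \right)} = \frac{1}{3 + z}$
$Z{\left(Q \right)} = 2 Q$
$P{\left(V,U \right)} = \frac{4}{3} + \frac{V}{3}$ ($P{\left(V,U \right)} = \frac{V - -4}{3} = \frac{V + 4}{3} = \frac{4 + V}{3} = \frac{4}{3} + \frac{V}{3}$)
$X = -29$ ($X = \left(-14 - \frac{21}{7}\right) + 2 \left(-6\right) = \left(-14 - 3\right) - 12 = -17 - 12 = -29$)
$n = - \frac{21}{5}$ ($n = - 3 \left(\frac{4}{3} + \frac{1}{3 \left(3 + 2\right)}\right) = - 3 \left(\frac{4}{3} + \frac{1}{3 \cdot 5}\right) = - 3 \left(\frac{4}{3} + \frac{1}{3} \cdot \frac{1}{5}\right) = - 3 \left(\frac{4}{3} + \frac{1}{15}\right) = \left(-3\right) \frac{7}{5} = - \frac{21}{5} \approx -4.2$)
$X n = \left(-29\right) \left(- \frac{21}{5}\right) = \frac{609}{5}$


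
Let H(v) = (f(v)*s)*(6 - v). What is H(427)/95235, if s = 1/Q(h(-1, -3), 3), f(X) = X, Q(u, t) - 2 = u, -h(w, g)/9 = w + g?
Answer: -25681/516990 ≈ -0.049674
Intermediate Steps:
h(w, g) = -9*g - 9*w (h(w, g) = -9*(w + g) = -9*(g + w) = -9*g - 9*w)
Q(u, t) = 2 + u
s = 1/38 (s = 1/(2 + (-9*(-3) - 9*(-1))) = 1/(2 + (27 + 9)) = 1/(2 + 36) = 1/38 ≈ 0.026316)
H(v) = v*(6 - v)/38 (H(v) = (v*(1/38))*(6 - v) = (v/38)*(6 - v) = v*(6 - v)/38)
H(427)/95235 = ((1/38)*427*(6 - 1*427))/95235 = ((1/38)*427*(6 - 427))*(1/95235) = ((1/38)*427*(-421))*(1/95235) = -179767/38*1/95235 = -25681/516990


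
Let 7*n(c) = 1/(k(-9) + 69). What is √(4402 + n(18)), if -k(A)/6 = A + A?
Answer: √6757603881/1239 ≈ 66.348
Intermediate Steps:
k(A) = -12*A (k(A) = -6*(A + A) = -12*A)
n(c) = 1/1239 (n(c) = 1/(7*(-12*(-9) + 69)) = 1/(7*(108 + 69)) = (⅐)/177 = (⅐)*(1/177) = 1/1239)
√(4402 + n(18)) = √(4402 + 1/1239) = √(5454079/1239) = √6757603881/1239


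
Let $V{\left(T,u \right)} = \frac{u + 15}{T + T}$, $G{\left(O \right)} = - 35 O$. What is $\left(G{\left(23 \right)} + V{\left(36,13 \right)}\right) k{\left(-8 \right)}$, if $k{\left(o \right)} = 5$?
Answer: $- \frac{72415}{18} \approx -4023.1$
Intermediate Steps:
$V{\left(T,u \right)} = \frac{15 + u}{2 T}$
$\left(G{\left(23 \right)} + V{\left(36,13 \right)}\right) k{\left(-8 \right)} = \left(\left(-35\right) 23 + \frac{15 + 13}{2 \cdot 36}\right) 5 = \left(-805 + \frac{1}{2} \cdot \frac{1}{36} \cdot 28\right) 5 = \left(-805 + \frac{7}{18}\right) 5 = \left(- \frac{14483}{18}\right) 5 = - \frac{72415}{18}$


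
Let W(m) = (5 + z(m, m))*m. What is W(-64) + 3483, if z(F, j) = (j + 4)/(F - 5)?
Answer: 71469/23 ≈ 3107.3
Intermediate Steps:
z(F, j) = (4 + j)/(-5 + F)
W(m) = m*(5 + (4 + m)/(-5 + m)) (W(m) = (5 + (4 + m)/(-5 + m))*m = m*(5 + (4 + m)/(-5 + m)))
W(-64) + 3483 = 3*(-64)*(-7 + 2*(-64))/(-5 - 64) + 3483 = 3*(-64)*(-7 - 128)/(-69) + 3483 = 3*(-64)*(-1/69)*(-135) + 3483 = -8640/23 + 3483 = 71469/23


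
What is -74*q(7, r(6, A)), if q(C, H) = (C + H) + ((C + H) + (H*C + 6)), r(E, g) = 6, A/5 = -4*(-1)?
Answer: -5476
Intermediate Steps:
A = 20 (A = 5*(-4*(-1)) = 5*4 = 20)
q(C, H) = 6 + 2*C + 2*H + C*H (q(C, H) = (C + H) + ((C + H) + (C*H + 6)) = (C + H) + ((C + H) + (6 + C*H)) = (C + H) + (6 + C + H + C*H) = 6 + 2*C + 2*H + C*H)
-74*q(7, r(6, A)) = -74*(6 + 2*7 + 2*6 + 7*6) = -74*(6 + 14 + 12 + 42) = -74*74 = -5476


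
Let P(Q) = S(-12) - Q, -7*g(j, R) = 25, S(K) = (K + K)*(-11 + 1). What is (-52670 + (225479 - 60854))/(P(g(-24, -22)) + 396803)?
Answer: 783685/2779326 ≈ 0.28197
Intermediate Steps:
S(K) = -20*K (S(K) = (2*K)*(-10) = -20*K)
g(j, R) = -25/7 (g(j, R) = -⅐*25 = -25/7)
P(Q) = 240 - Q (P(Q) = -20*(-12) - Q = 240 - Q)
(-52670 + (225479 - 60854))/(P(g(-24, -22)) + 396803) = (-52670 + (225479 - 60854))/((240 - 1*(-25/7)) + 396803) = (-52670 + 164625)/((240 + 25/7) + 396803) = 111955/(1705/7 + 396803) = 111955/(2779326/7) = 111955*(7/2779326) = 783685/2779326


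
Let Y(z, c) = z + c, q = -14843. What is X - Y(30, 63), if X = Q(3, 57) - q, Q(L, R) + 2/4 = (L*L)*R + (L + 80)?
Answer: 30691/2 ≈ 15346.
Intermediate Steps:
Y(z, c) = c + z
Q(L, R) = 159/2 + L + R*L**2 (Q(L, R) = -1/2 + ((L*L)*R + (L + 80)) = -1/2 + (L**2*R + (80 + L)) = -1/2 + (R*L**2 + (80 + L)) = -1/2 + (80 + L + R*L**2) = 159/2 + L + R*L**2)
X = 30877/2 (X = (159/2 + 3 + 57*3**2) - 1*(-14843) = (159/2 + 3 + 57*9) + 14843 = (159/2 + 3 + 513) + 14843 = 1191/2 + 14843 = 30877/2 ≈ 15439.)
X - Y(30, 63) = 30877/2 - (63 + 30) = 30877/2 - 1*93 = 30877/2 - 93 = 30691/2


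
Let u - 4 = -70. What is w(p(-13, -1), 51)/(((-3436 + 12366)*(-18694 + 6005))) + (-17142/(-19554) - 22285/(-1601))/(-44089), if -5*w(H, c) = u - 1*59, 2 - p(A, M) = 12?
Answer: -1750719137385343/5213324916624640654 ≈ -0.00033582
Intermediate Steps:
u = -66 (u = 4 - 70 = -66)
p(A, M) = -10 (p(A, M) = 2 - 1*12 = 2 - 12 = -10)
w(H, c) = 25 (w(H, c) = -(-66 - 1*59)/5 = -(-66 - 59)/5 = -⅕*(-125) = 25)
w(p(-13, -1), 51)/(((-3436 + 12366)*(-18694 + 6005))) + (-17142/(-19554) - 22285/(-1601))/(-44089) = 25/(((-3436 + 12366)*(-18694 + 6005))) + (-17142/(-19554) - 22285/(-1601))/(-44089) = 25/((8930*(-12689))) + (-17142*(-1/19554) - 22285*(-1/1601))*(-1/44089) = 25/(-113312770) + (2857/3259 + 22285/1601)*(-1/44089) = 25*(-1/113312770) + (77200872/5217659)*(-1/44089) = -5/22662554 - 77200872/230041367651 = -1750719137385343/5213324916624640654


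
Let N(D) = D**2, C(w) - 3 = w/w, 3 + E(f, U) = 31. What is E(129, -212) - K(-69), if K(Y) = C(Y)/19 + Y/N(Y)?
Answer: 36451/1311 ≈ 27.804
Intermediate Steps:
E(f, U) = 28 (E(f, U) = -3 + 31 = 28)
C(w) = 4 (C(w) = 3 + w/w = 3 + 1 = 4)
K(Y) = 4/19 + 1/Y (K(Y) = 4/19 + Y/(Y**2) = 4*(1/19) + Y/Y**2 = 4/19 + 1/Y)
E(129, -212) - K(-69) = 28 - (4/19 + 1/(-69)) = 28 - (4/19 - 1/69) = 28 - 1*257/1311 = 28 - 257/1311 = 36451/1311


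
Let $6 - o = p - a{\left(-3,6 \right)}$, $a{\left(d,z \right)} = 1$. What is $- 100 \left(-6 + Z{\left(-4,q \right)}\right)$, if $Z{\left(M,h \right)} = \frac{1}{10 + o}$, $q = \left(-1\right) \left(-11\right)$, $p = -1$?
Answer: $\frac{5350}{9} \approx 594.44$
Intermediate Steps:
$o = 8$ ($o = 6 - \left(-1 - 1\right) = 6 - -2 = 6 + 2 = 8$)
$q = 11$
$Z{\left(M,h \right)} = \frac{1}{18}$ ($Z{\left(M,h \right)} = \frac{1}{10 + 8} = \frac{1}{18}$)
$- 100 \left(-6 + Z{\left(-4,q \right)}\right) = - 100 \left(-6 + \frac{1}{18}\right) = \left(-100\right) \left(- \frac{107}{18}\right) = \frac{5350}{9}$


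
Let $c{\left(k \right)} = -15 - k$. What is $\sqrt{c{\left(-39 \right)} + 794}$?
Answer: $\sqrt{818} \approx 28.601$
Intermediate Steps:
$\sqrt{c{\left(-39 \right)} + 794} = \sqrt{\left(-15 - -39\right) + 794} = \sqrt{\left(-15 + 39\right) + 794} = \sqrt{24 + 794} = \sqrt{818}$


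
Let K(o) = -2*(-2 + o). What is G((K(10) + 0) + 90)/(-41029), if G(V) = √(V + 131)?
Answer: -√205/41029 ≈ -0.00034897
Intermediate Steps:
K(o) = 4 - 2*o
G(V) = √(131 + V)
G((K(10) + 0) + 90)/(-41029) = √(131 + (((4 - 2*10) + 0) + 90))/(-41029) = √(131 + (((4 - 20) + 0) + 90))*(-1/41029) = √(131 + ((-16 + 0) + 90))*(-1/41029) = √(131 + (-16 + 90))*(-1/41029) = √(131 + 74)*(-1/41029) = √205*(-1/41029) = -√205/41029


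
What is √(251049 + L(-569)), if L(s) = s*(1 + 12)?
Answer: 2*√60913 ≈ 493.61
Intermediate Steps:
L(s) = 13*s (L(s) = s*13 = 13*s)
√(251049 + L(-569)) = √(251049 + 13*(-569)) = √(251049 - 7397) = √243652 = 2*√60913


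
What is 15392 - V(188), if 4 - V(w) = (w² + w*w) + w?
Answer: 86264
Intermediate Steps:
V(w) = 4 - w - 2*w² (V(w) = 4 - ((w² + w*w) + w) = 4 - ((w² + w²) + w) = 4 - (2*w² + w) = 4 - (w + 2*w²) = 4 + (-w - 2*w²) = 4 - w - 2*w²)
15392 - V(188) = 15392 - (4 - 1*188 - 2*188²) = 15392 - (4 - 188 - 2*35344) = 15392 - (4 - 188 - 70688) = 15392 - 1*(-70872) = 15392 + 70872 = 86264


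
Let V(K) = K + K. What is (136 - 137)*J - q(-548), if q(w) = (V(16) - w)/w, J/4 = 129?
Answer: -70547/137 ≈ -514.94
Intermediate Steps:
V(K) = 2*K
J = 516 (J = 4*129 = 516)
q(w) = (32 - w)/w (q(w) = (2*16 - w)/w = (32 - w)/w)
(136 - 137)*J - q(-548) = (136 - 137)*516 - (32 - 1*(-548))/(-548) = -1*516 - (-1)*(32 + 548)/548 = -516 - (-1)*580/548 = -516 - 1*(-145/137) = -516 + 145/137 = -70547/137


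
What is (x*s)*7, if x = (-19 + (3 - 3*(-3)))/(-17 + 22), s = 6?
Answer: -294/5 ≈ -58.800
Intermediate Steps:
x = -7/5 (x = (-19 + (3 + 9))/5 = (-19 + 12)*(1/5) = -7*1/5 = -7/5 ≈ -1.4000)
(x*s)*7 = -7/5*6*7 = -42/5*7 = -294/5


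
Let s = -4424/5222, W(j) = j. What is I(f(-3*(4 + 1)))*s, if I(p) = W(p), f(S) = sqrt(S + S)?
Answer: -316*I*sqrt(30)/373 ≈ -4.6402*I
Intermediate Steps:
f(S) = sqrt(2)*sqrt(S) (f(S) = sqrt(2*S) = sqrt(2)*sqrt(S))
I(p) = p
s = -316/373 (s = -4424*1/5222 = -316/373 ≈ -0.84719)
I(f(-3*(4 + 1)))*s = (sqrt(2)*sqrt(-3*(4 + 1)))*(-316/373) = (sqrt(2)*sqrt(-3*5))*(-316/373) = (sqrt(2)*sqrt(-15))*(-316/373) = (sqrt(2)*(I*sqrt(15)))*(-316/373) = (I*sqrt(30))*(-316/373) = -316*I*sqrt(30)/373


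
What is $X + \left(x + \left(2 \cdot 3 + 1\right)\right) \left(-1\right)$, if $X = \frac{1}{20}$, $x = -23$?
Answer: $\frac{321}{20} \approx 16.05$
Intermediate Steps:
$X = \frac{1}{20} \approx 0.05$
$X + \left(x + \left(2 \cdot 3 + 1\right)\right) \left(-1\right) = \frac{1}{20} + \left(-23 + \left(2 \cdot 3 + 1\right)\right) \left(-1\right) = \frac{1}{20} + \left(-23 + \left(6 + 1\right)\right) \left(-1\right) = \frac{1}{20} + \left(-23 + 7\right) \left(-1\right) = \frac{1}{20} - -16 = \frac{1}{20} + 16 = \frac{321}{20}$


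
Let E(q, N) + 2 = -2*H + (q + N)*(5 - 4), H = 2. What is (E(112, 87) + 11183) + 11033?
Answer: 22409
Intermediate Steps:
E(q, N) = -6 + N + q (E(q, N) = -2 + (-2*2 + (q + N)*(5 - 4)) = -2 + (-4 + (N + q)*1) = -2 + (-4 + (N + q)) = -2 + (-4 + N + q) = -6 + N + q)
(E(112, 87) + 11183) + 11033 = ((-6 + 87 + 112) + 11183) + 11033 = (193 + 11183) + 11033 = 11376 + 11033 = 22409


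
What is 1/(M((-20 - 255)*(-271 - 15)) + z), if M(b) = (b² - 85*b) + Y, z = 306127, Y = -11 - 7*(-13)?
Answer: 1/6179443457 ≈ 1.6183e-10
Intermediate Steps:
Y = 80 (Y = -11 + 91 = 80)
M(b) = 80 + b² - 85*b (M(b) = (b² - 85*b) + 80 = 80 + b² - 85*b)
1/(M((-20 - 255)*(-271 - 15)) + z) = 1/((80 + ((-20 - 255)*(-271 - 15))² - 85*(-20 - 255)*(-271 - 15)) + 306127) = 1/((80 + (-275*(-286))² - (-23375)*(-286)) + 306127) = 1/((80 + 78650² - 85*78650) + 306127) = 1/((80 + 6185822500 - 6685250) + 306127) = 1/(6179137330 + 306127) = 1/6179443457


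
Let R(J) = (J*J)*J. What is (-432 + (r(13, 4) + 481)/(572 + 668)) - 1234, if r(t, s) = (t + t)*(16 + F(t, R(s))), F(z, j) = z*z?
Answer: -2060549/1240 ≈ -1661.7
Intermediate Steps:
R(J) = J³ (R(J) = J²*J = J³)
F(z, j) = z²
r(t, s) = 2*t*(16 + t²) (r(t, s) = (t + t)*(16 + t²) = (2*t)*(16 + t²) = 2*t*(16 + t²))
(-432 + (r(13, 4) + 481)/(572 + 668)) - 1234 = (-432 + (2*13*(16 + 13²) + 481)/(572 + 668)) - 1234 = (-432 + (2*13*(16 + 169) + 481)/1240) - 1234 = (-432 + (2*13*185 + 481)*(1/1240)) - 1234 = (-432 + (4810 + 481)*(1/1240)) - 1234 = (-432 + 5291*(1/1240)) - 1234 = (-432 + 5291/1240) - 1234 = -530389/1240 - 1234 = -2060549/1240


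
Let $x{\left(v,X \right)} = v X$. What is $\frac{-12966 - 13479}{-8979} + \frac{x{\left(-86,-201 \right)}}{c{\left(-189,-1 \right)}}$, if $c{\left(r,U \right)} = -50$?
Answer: $- \frac{625564}{1825} \approx -342.77$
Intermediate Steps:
$x{\left(v,X \right)} = X v$
$\frac{-12966 - 13479}{-8979} + \frac{x{\left(-86,-201 \right)}}{c{\left(-189,-1 \right)}} = \frac{-12966 - 13479}{-8979} + \frac{\left(-201\right) \left(-86\right)}{-50} = \left(-26445\right) \left(- \frac{1}{8979}\right) + 17286 \left(- \frac{1}{50}\right) = \frac{215}{73} - \frac{8643}{25} = - \frac{625564}{1825}$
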